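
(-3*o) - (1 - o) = -2*o - 1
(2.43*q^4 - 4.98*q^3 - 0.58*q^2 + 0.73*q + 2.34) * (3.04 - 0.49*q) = -1.1907*q^5 + 9.8274*q^4 - 14.855*q^3 - 2.1209*q^2 + 1.0726*q + 7.1136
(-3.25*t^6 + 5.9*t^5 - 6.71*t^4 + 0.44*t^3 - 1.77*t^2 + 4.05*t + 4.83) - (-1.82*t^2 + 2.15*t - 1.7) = -3.25*t^6 + 5.9*t^5 - 6.71*t^4 + 0.44*t^3 + 0.05*t^2 + 1.9*t + 6.53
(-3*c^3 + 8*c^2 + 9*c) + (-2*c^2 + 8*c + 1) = -3*c^3 + 6*c^2 + 17*c + 1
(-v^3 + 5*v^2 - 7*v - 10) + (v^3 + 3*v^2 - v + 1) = 8*v^2 - 8*v - 9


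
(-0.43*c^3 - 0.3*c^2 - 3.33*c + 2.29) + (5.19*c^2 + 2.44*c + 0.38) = -0.43*c^3 + 4.89*c^2 - 0.89*c + 2.67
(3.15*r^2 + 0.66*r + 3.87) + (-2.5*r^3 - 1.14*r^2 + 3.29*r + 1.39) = -2.5*r^3 + 2.01*r^2 + 3.95*r + 5.26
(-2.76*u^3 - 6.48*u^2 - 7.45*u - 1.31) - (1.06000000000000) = -2.76*u^3 - 6.48*u^2 - 7.45*u - 2.37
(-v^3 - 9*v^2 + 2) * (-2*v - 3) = 2*v^4 + 21*v^3 + 27*v^2 - 4*v - 6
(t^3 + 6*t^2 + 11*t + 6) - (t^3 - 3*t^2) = 9*t^2 + 11*t + 6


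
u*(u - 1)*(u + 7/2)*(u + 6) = u^4 + 17*u^3/2 + 23*u^2/2 - 21*u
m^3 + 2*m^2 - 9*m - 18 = (m - 3)*(m + 2)*(m + 3)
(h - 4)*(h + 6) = h^2 + 2*h - 24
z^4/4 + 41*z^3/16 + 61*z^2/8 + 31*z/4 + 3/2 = (z/4 + 1/2)*(z + 1/4)*(z + 2)*(z + 6)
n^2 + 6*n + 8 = (n + 2)*(n + 4)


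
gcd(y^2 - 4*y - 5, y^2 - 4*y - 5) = y^2 - 4*y - 5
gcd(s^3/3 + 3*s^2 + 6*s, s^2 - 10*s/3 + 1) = 1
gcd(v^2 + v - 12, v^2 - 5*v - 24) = 1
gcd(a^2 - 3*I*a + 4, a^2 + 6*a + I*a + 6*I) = a + I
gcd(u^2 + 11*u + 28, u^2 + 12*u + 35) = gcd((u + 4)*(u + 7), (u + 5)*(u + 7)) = u + 7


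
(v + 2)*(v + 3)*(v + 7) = v^3 + 12*v^2 + 41*v + 42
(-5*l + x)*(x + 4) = -5*l*x - 20*l + x^2 + 4*x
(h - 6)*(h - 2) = h^2 - 8*h + 12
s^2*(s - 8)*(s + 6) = s^4 - 2*s^3 - 48*s^2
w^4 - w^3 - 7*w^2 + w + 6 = (w - 3)*(w - 1)*(w + 1)*(w + 2)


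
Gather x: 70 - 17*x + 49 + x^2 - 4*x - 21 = x^2 - 21*x + 98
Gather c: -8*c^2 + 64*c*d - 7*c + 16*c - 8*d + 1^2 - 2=-8*c^2 + c*(64*d + 9) - 8*d - 1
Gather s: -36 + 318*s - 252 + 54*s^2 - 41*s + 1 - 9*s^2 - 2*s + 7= 45*s^2 + 275*s - 280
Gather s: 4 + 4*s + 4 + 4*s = 8*s + 8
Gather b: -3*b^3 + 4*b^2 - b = -3*b^3 + 4*b^2 - b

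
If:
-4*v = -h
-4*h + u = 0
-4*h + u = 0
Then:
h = 4*v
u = 16*v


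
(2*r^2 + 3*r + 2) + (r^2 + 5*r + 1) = 3*r^2 + 8*r + 3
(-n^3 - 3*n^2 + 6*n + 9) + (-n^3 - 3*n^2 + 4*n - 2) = -2*n^3 - 6*n^2 + 10*n + 7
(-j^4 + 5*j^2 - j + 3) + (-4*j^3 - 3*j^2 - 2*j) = -j^4 - 4*j^3 + 2*j^2 - 3*j + 3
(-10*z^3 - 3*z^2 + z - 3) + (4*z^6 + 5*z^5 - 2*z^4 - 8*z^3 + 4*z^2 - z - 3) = 4*z^6 + 5*z^5 - 2*z^4 - 18*z^3 + z^2 - 6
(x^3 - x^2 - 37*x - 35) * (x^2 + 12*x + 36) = x^5 + 11*x^4 - 13*x^3 - 515*x^2 - 1752*x - 1260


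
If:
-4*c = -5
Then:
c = 5/4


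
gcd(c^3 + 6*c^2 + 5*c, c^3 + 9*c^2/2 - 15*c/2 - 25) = c + 5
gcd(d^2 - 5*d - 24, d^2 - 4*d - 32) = d - 8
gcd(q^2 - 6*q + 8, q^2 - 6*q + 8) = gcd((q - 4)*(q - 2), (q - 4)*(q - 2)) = q^2 - 6*q + 8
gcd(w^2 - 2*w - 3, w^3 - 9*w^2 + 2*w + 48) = w - 3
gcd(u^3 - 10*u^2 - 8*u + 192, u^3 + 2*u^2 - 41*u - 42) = u - 6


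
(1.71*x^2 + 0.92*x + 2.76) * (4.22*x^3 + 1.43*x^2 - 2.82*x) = 7.2162*x^5 + 6.3277*x^4 + 8.1406*x^3 + 1.3524*x^2 - 7.7832*x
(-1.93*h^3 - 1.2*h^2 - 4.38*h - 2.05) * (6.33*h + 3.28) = -12.2169*h^4 - 13.9264*h^3 - 31.6614*h^2 - 27.3429*h - 6.724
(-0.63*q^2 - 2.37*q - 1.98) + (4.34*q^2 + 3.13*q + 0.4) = 3.71*q^2 + 0.76*q - 1.58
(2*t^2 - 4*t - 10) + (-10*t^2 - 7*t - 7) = -8*t^2 - 11*t - 17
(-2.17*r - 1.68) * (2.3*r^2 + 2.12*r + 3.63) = -4.991*r^3 - 8.4644*r^2 - 11.4387*r - 6.0984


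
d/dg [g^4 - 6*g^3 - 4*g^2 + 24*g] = 4*g^3 - 18*g^2 - 8*g + 24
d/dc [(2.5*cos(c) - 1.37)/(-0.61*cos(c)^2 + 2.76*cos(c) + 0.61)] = (-1.525*cos(c)^2 + 1.6714*cos(c) - 5.3062)*sin(c)/(0.3721*sin(c)^4 + 3.3672*sin(c)^2*cos(c) - 7.6176*sin(c)^2 + 7.6176)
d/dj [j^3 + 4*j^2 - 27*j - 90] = 3*j^2 + 8*j - 27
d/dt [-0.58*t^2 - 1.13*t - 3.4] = -1.16*t - 1.13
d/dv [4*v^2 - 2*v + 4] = 8*v - 2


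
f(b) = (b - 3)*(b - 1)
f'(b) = 2*b - 4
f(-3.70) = 31.49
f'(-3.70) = -11.40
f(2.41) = -0.83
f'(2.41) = 0.82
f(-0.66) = 6.08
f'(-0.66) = -5.32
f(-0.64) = 5.97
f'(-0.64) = -5.28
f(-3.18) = 25.83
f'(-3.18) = -10.36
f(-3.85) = 33.22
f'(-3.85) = -11.70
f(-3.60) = 30.36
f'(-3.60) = -11.20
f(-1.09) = 8.55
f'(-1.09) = -6.18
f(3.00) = 0.00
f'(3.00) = 2.00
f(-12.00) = 195.00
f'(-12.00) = -28.00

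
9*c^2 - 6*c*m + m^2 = (-3*c + m)^2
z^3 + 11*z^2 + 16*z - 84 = (z - 2)*(z + 6)*(z + 7)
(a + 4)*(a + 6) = a^2 + 10*a + 24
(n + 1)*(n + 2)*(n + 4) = n^3 + 7*n^2 + 14*n + 8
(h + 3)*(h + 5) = h^2 + 8*h + 15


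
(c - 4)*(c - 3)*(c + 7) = c^3 - 37*c + 84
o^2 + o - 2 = (o - 1)*(o + 2)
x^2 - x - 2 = (x - 2)*(x + 1)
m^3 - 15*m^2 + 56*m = m*(m - 8)*(m - 7)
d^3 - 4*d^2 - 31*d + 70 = (d - 7)*(d - 2)*(d + 5)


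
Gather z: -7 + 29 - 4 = 18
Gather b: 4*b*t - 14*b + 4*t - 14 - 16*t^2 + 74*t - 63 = b*(4*t - 14) - 16*t^2 + 78*t - 77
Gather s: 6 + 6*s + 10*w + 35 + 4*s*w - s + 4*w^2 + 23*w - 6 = s*(4*w + 5) + 4*w^2 + 33*w + 35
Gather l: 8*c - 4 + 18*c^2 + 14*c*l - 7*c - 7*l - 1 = 18*c^2 + c + l*(14*c - 7) - 5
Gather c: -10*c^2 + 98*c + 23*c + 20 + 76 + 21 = -10*c^2 + 121*c + 117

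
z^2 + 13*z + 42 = (z + 6)*(z + 7)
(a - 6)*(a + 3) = a^2 - 3*a - 18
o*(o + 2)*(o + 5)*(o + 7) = o^4 + 14*o^3 + 59*o^2 + 70*o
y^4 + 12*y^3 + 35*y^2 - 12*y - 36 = (y - 1)*(y + 1)*(y + 6)^2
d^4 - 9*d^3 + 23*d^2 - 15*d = d*(d - 5)*(d - 3)*(d - 1)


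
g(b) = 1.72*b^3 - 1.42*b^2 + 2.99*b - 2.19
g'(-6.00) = 205.79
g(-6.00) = -442.77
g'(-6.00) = 205.79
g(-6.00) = -442.77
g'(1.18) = 6.82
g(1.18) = 2.19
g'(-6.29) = 225.00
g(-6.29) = -505.21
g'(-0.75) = 8.02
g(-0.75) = -5.96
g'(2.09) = 19.59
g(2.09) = 13.56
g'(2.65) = 31.70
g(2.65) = 27.77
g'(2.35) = 24.81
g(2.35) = 19.32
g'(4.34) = 87.86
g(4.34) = 124.64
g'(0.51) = 2.88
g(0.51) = -0.81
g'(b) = 5.16*b^2 - 2.84*b + 2.99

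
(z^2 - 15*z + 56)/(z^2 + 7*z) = (z^2 - 15*z + 56)/(z*(z + 7))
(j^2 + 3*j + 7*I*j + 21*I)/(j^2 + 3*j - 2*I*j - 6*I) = (j + 7*I)/(j - 2*I)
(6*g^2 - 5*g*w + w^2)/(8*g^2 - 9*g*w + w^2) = (6*g^2 - 5*g*w + w^2)/(8*g^2 - 9*g*w + w^2)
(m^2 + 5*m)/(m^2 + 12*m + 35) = m/(m + 7)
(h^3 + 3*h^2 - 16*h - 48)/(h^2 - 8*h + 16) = (h^2 + 7*h + 12)/(h - 4)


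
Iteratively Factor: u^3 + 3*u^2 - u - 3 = (u + 1)*(u^2 + 2*u - 3) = (u - 1)*(u + 1)*(u + 3)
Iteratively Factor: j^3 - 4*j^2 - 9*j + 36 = (j - 3)*(j^2 - j - 12) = (j - 3)*(j + 3)*(j - 4)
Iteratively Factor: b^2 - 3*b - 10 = (b - 5)*(b + 2)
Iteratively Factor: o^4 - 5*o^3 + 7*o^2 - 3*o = (o)*(o^3 - 5*o^2 + 7*o - 3) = o*(o - 3)*(o^2 - 2*o + 1) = o*(o - 3)*(o - 1)*(o - 1)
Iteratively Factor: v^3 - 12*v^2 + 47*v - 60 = (v - 5)*(v^2 - 7*v + 12) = (v - 5)*(v - 3)*(v - 4)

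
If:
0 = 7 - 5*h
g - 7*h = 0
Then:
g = 49/5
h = 7/5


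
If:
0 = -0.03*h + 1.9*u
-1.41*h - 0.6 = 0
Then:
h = -0.43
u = -0.01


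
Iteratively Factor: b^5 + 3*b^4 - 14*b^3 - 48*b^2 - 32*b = (b - 4)*(b^4 + 7*b^3 + 14*b^2 + 8*b) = (b - 4)*(b + 4)*(b^3 + 3*b^2 + 2*b) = (b - 4)*(b + 2)*(b + 4)*(b^2 + b) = (b - 4)*(b + 1)*(b + 2)*(b + 4)*(b)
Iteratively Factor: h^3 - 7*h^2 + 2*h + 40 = (h + 2)*(h^2 - 9*h + 20) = (h - 4)*(h + 2)*(h - 5)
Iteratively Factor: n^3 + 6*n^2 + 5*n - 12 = (n + 4)*(n^2 + 2*n - 3) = (n - 1)*(n + 4)*(n + 3)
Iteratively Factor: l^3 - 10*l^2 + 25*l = (l)*(l^2 - 10*l + 25) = l*(l - 5)*(l - 5)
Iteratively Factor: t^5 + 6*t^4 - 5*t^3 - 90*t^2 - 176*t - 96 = (t + 3)*(t^4 + 3*t^3 - 14*t^2 - 48*t - 32) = (t + 1)*(t + 3)*(t^3 + 2*t^2 - 16*t - 32) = (t - 4)*(t + 1)*(t + 3)*(t^2 + 6*t + 8) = (t - 4)*(t + 1)*(t + 3)*(t + 4)*(t + 2)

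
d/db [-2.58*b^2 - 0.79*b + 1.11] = -5.16*b - 0.79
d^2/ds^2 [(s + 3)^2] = 2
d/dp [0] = 0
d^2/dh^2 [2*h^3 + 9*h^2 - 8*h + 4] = 12*h + 18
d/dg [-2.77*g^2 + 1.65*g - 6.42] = 1.65 - 5.54*g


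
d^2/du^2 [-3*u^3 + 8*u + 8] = -18*u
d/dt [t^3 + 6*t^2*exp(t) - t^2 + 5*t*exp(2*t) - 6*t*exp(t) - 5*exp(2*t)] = 6*t^2*exp(t) + 3*t^2 + 10*t*exp(2*t) + 6*t*exp(t) - 2*t - 5*exp(2*t) - 6*exp(t)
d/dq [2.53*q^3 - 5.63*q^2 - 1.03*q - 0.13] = 7.59*q^2 - 11.26*q - 1.03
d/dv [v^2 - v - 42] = 2*v - 1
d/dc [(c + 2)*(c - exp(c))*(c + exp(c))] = 3*c^2 - 2*c*exp(2*c) + 4*c - 5*exp(2*c)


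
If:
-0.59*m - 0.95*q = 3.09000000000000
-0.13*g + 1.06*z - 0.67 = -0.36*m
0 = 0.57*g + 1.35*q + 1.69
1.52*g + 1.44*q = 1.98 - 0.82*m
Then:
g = 4.37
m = -0.25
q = -3.10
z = 1.25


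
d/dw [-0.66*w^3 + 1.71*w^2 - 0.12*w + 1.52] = -1.98*w^2 + 3.42*w - 0.12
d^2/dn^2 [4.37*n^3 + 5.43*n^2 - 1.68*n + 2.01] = 26.22*n + 10.86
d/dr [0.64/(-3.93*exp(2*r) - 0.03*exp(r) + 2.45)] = (5.0304*exp(r) + 0.0192)*exp(r)/(3.93*exp(2*r) + 0.03*exp(r) - 2.45)^2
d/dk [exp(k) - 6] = exp(k)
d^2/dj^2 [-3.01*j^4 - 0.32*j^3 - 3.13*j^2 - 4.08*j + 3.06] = -36.12*j^2 - 1.92*j - 6.26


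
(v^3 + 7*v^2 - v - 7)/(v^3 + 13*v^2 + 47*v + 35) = (v - 1)/(v + 5)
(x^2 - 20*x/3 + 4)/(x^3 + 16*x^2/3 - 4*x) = (x - 6)/(x*(x + 6))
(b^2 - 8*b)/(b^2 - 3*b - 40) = b/(b + 5)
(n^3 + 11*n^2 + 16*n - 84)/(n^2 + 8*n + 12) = (n^2 + 5*n - 14)/(n + 2)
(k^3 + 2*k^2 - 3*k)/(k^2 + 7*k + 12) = k*(k - 1)/(k + 4)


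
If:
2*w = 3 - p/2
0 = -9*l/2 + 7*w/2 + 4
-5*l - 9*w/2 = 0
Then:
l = 72/151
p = 1226/151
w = -80/151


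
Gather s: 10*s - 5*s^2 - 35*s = -5*s^2 - 25*s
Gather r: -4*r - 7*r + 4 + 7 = 11 - 11*r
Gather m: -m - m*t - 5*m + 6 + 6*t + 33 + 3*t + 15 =m*(-t - 6) + 9*t + 54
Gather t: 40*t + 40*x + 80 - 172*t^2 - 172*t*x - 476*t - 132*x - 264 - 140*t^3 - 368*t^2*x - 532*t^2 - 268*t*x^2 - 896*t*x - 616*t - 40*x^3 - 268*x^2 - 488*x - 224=-140*t^3 + t^2*(-368*x - 704) + t*(-268*x^2 - 1068*x - 1052) - 40*x^3 - 268*x^2 - 580*x - 408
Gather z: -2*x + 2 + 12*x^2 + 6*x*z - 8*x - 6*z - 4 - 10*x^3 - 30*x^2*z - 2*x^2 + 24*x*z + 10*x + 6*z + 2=-10*x^3 + 10*x^2 + z*(-30*x^2 + 30*x)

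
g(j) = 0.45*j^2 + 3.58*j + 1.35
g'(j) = 0.9*j + 3.58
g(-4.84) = -5.44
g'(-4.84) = -0.78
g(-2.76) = -5.10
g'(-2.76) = 1.10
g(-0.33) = 0.22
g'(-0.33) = 3.28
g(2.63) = 13.88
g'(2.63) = 5.95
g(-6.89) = -1.95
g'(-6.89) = -2.62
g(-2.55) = -4.85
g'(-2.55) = 1.28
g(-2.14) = -4.25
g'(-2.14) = 1.65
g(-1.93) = -3.88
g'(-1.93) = 1.84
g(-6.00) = -3.93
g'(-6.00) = -1.82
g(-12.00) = 23.19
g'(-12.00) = -7.22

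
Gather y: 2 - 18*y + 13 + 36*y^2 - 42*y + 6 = 36*y^2 - 60*y + 21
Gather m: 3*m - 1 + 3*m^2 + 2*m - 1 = 3*m^2 + 5*m - 2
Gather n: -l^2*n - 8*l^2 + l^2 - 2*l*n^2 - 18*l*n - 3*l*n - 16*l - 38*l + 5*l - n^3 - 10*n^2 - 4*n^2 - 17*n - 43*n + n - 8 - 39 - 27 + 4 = -7*l^2 - 49*l - n^3 + n^2*(-2*l - 14) + n*(-l^2 - 21*l - 59) - 70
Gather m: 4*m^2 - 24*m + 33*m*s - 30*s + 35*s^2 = 4*m^2 + m*(33*s - 24) + 35*s^2 - 30*s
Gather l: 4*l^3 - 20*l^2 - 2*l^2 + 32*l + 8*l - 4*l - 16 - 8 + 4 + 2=4*l^3 - 22*l^2 + 36*l - 18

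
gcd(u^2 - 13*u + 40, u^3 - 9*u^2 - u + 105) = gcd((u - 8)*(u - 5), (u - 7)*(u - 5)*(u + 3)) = u - 5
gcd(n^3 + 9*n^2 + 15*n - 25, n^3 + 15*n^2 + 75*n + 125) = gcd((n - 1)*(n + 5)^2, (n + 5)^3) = n^2 + 10*n + 25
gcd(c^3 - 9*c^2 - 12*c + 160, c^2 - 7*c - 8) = c - 8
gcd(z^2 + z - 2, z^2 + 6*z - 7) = z - 1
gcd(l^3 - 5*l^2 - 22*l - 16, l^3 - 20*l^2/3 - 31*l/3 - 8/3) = l^2 - 7*l - 8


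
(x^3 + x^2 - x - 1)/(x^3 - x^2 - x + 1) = (x + 1)/(x - 1)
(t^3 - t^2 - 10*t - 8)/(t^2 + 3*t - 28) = (t^2 + 3*t + 2)/(t + 7)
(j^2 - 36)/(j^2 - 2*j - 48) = (j - 6)/(j - 8)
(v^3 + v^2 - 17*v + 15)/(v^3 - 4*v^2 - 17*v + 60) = (v^2 + 4*v - 5)/(v^2 - v - 20)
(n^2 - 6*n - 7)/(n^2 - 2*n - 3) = (n - 7)/(n - 3)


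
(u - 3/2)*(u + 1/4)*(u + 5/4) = u^3 - 31*u/16 - 15/32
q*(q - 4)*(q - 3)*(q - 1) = q^4 - 8*q^3 + 19*q^2 - 12*q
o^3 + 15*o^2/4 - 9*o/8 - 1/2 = (o - 1/2)*(o + 1/4)*(o + 4)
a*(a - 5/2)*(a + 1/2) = a^3 - 2*a^2 - 5*a/4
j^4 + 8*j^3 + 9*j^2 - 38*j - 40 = (j - 2)*(j + 1)*(j + 4)*(j + 5)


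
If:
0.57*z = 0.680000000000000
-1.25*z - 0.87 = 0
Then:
No Solution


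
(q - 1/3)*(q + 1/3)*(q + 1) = q^3 + q^2 - q/9 - 1/9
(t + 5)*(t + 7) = t^2 + 12*t + 35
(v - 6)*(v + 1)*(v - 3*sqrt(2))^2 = v^4 - 6*sqrt(2)*v^3 - 5*v^3 + 12*v^2 + 30*sqrt(2)*v^2 - 90*v + 36*sqrt(2)*v - 108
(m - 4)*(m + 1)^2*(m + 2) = m^4 - 11*m^2 - 18*m - 8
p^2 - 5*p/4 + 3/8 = (p - 3/4)*(p - 1/2)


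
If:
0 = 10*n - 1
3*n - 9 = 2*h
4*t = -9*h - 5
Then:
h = -87/20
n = 1/10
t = 683/80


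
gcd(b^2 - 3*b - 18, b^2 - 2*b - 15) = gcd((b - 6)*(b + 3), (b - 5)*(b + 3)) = b + 3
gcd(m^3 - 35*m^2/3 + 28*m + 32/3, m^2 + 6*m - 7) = 1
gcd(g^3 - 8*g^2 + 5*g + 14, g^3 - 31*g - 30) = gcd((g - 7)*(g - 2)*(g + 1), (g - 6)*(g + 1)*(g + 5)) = g + 1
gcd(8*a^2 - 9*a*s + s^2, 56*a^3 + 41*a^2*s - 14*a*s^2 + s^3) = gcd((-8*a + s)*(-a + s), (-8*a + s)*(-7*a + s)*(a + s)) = -8*a + s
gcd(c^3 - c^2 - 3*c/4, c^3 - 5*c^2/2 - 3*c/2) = c^2 + c/2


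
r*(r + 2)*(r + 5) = r^3 + 7*r^2 + 10*r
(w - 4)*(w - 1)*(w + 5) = w^3 - 21*w + 20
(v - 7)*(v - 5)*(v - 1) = v^3 - 13*v^2 + 47*v - 35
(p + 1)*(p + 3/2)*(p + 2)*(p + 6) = p^4 + 21*p^3/2 + 67*p^2/2 + 42*p + 18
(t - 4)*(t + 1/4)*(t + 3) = t^3 - 3*t^2/4 - 49*t/4 - 3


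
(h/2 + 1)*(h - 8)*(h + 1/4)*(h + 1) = h^4/2 - 19*h^3/8 - 93*h^2/8 - 43*h/4 - 2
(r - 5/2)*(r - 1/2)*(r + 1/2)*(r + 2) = r^4 - r^3/2 - 21*r^2/4 + r/8 + 5/4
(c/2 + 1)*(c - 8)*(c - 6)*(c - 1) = c^4/2 - 13*c^3/2 + 16*c^2 + 38*c - 48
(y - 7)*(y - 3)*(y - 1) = y^3 - 11*y^2 + 31*y - 21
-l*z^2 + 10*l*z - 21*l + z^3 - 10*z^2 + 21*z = (-l + z)*(z - 7)*(z - 3)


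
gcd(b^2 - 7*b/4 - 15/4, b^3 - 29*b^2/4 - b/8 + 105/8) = b + 5/4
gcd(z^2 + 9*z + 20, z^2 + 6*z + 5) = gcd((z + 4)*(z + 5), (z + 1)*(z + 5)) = z + 5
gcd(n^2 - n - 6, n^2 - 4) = n + 2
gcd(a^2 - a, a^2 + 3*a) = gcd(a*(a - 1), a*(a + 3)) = a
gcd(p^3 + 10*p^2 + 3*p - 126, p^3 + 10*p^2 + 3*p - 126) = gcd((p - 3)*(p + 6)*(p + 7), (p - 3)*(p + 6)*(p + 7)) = p^3 + 10*p^2 + 3*p - 126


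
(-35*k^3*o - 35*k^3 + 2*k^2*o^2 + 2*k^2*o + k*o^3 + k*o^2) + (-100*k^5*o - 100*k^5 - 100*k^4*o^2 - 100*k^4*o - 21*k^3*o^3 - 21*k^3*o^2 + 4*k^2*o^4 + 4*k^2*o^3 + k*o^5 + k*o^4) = -100*k^5*o - 100*k^5 - 100*k^4*o^2 - 100*k^4*o - 21*k^3*o^3 - 21*k^3*o^2 - 35*k^3*o - 35*k^3 + 4*k^2*o^4 + 4*k^2*o^3 + 2*k^2*o^2 + 2*k^2*o + k*o^5 + k*o^4 + k*o^3 + k*o^2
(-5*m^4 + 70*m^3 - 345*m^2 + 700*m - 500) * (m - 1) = -5*m^5 + 75*m^4 - 415*m^3 + 1045*m^2 - 1200*m + 500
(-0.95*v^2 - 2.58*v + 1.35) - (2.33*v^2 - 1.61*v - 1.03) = -3.28*v^2 - 0.97*v + 2.38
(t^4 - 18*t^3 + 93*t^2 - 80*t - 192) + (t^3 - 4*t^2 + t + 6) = t^4 - 17*t^3 + 89*t^2 - 79*t - 186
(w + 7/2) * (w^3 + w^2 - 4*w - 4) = w^4 + 9*w^3/2 - w^2/2 - 18*w - 14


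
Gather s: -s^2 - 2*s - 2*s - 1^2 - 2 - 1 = -s^2 - 4*s - 4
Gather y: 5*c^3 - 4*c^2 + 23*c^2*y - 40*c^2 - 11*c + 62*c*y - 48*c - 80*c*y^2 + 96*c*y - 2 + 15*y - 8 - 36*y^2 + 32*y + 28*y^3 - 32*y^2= 5*c^3 - 44*c^2 - 59*c + 28*y^3 + y^2*(-80*c - 68) + y*(23*c^2 + 158*c + 47) - 10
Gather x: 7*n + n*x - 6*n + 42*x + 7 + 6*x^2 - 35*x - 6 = n + 6*x^2 + x*(n + 7) + 1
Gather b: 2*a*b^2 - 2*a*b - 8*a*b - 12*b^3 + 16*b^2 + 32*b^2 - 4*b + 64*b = -12*b^3 + b^2*(2*a + 48) + b*(60 - 10*a)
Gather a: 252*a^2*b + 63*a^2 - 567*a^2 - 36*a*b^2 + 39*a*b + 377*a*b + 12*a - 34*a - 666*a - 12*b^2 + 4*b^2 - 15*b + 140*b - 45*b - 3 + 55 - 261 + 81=a^2*(252*b - 504) + a*(-36*b^2 + 416*b - 688) - 8*b^2 + 80*b - 128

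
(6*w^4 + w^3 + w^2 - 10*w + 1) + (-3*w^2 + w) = 6*w^4 + w^3 - 2*w^2 - 9*w + 1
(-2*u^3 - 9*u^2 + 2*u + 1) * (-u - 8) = 2*u^4 + 25*u^3 + 70*u^2 - 17*u - 8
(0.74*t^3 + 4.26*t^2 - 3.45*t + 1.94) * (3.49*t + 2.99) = 2.5826*t^4 + 17.08*t^3 + 0.696899999999999*t^2 - 3.5449*t + 5.8006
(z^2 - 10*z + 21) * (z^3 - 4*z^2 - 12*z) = z^5 - 14*z^4 + 49*z^3 + 36*z^2 - 252*z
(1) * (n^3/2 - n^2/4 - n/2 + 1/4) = n^3/2 - n^2/4 - n/2 + 1/4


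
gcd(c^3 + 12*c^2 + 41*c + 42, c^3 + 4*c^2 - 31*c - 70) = c^2 + 9*c + 14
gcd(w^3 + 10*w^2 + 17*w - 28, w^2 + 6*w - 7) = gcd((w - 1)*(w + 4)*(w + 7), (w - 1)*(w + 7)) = w^2 + 6*w - 7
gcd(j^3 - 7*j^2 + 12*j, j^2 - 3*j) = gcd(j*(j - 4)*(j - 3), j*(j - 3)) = j^2 - 3*j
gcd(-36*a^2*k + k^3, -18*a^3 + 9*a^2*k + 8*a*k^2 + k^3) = 6*a + k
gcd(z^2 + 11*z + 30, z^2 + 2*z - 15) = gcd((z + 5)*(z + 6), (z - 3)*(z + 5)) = z + 5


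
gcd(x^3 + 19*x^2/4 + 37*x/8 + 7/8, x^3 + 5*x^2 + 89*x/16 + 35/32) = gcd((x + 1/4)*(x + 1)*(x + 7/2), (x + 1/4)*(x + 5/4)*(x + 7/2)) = x^2 + 15*x/4 + 7/8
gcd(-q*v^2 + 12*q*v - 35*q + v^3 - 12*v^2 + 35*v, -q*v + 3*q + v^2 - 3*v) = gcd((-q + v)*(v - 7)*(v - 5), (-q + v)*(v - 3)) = q - v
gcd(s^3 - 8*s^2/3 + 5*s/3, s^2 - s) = s^2 - s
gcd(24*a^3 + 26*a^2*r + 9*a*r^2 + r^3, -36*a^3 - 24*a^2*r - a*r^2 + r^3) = 6*a^2 + 5*a*r + r^2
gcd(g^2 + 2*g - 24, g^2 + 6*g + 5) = 1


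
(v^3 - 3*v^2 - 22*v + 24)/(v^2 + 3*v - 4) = v - 6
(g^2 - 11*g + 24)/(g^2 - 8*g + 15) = (g - 8)/(g - 5)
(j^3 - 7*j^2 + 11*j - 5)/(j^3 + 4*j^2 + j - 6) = (j^2 - 6*j + 5)/(j^2 + 5*j + 6)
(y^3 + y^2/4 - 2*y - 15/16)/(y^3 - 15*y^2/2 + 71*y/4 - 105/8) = (8*y^2 + 14*y + 5)/(2*(4*y^2 - 24*y + 35))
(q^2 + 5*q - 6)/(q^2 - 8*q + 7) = (q + 6)/(q - 7)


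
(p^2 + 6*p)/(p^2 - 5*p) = (p + 6)/(p - 5)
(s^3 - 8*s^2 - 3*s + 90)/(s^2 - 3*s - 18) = s - 5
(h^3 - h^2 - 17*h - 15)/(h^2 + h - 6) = (h^2 - 4*h - 5)/(h - 2)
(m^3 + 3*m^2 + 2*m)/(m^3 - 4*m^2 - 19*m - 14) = m/(m - 7)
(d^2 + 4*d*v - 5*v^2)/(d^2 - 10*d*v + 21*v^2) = (d^2 + 4*d*v - 5*v^2)/(d^2 - 10*d*v + 21*v^2)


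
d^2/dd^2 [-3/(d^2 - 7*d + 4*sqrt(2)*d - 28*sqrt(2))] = 6*(d^2 - 7*d + 4*sqrt(2)*d - (2*d - 7 + 4*sqrt(2))^2 - 28*sqrt(2))/(d^2 - 7*d + 4*sqrt(2)*d - 28*sqrt(2))^3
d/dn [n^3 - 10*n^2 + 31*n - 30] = 3*n^2 - 20*n + 31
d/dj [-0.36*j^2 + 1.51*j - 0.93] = 1.51 - 0.72*j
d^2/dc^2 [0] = 0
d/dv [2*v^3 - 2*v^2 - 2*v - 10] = 6*v^2 - 4*v - 2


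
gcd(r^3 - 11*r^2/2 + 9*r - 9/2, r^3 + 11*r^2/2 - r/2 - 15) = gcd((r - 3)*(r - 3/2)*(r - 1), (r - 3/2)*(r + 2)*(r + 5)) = r - 3/2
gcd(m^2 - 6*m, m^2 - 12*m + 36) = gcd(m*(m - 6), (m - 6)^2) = m - 6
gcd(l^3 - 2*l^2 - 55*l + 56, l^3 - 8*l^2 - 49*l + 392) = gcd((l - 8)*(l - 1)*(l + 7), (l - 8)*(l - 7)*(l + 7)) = l^2 - l - 56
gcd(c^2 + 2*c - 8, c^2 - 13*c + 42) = 1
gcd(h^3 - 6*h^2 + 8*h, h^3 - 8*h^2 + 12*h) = h^2 - 2*h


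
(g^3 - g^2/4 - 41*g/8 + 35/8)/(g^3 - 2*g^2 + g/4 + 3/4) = (8*g^2 + 6*g - 35)/(2*(4*g^2 - 4*g - 3))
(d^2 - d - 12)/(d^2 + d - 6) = (d - 4)/(d - 2)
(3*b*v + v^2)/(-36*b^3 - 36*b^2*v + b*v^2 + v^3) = v*(3*b + v)/(-36*b^3 - 36*b^2*v + b*v^2 + v^3)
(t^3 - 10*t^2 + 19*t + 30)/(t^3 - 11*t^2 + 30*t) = (t + 1)/t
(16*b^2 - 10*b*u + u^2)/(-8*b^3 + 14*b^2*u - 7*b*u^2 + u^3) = (-8*b + u)/(4*b^2 - 5*b*u + u^2)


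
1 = 1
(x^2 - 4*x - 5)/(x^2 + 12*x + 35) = (x^2 - 4*x - 5)/(x^2 + 12*x + 35)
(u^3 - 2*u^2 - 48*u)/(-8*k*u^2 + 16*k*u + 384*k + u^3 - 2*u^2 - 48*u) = u/(-8*k + u)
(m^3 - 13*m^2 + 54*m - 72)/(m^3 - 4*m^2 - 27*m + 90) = (m - 4)/(m + 5)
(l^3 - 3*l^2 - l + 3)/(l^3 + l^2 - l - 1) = (l - 3)/(l + 1)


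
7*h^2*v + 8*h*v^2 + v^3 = v*(h + v)*(7*h + v)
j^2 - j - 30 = (j - 6)*(j + 5)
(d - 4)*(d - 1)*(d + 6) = d^3 + d^2 - 26*d + 24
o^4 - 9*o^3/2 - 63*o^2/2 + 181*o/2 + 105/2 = (o - 7)*(o - 3)*(o + 1/2)*(o + 5)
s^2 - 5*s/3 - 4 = (s - 3)*(s + 4/3)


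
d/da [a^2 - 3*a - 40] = 2*a - 3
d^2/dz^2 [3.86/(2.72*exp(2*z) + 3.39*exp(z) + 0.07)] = (3.86*(5.44*exp(z) + 3.39)*(10.88*exp(z) + 6.78)*exp(z) - (41.9968*exp(z) + 13.0854)*(2.72*exp(2*z) + 3.39*exp(z) + 0.07))*exp(z)/(2.72*exp(2*z) + 3.39*exp(z) + 0.07)^3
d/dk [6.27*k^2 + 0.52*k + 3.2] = 12.54*k + 0.52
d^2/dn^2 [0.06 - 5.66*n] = 0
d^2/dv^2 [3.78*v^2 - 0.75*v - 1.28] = 7.56000000000000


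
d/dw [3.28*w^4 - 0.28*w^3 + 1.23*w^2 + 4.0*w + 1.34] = 13.12*w^3 - 0.84*w^2 + 2.46*w + 4.0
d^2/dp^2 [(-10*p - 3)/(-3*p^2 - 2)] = 18*(10*p^3 + 9*p^2 - 20*p - 2)/(27*p^6 + 54*p^4 + 36*p^2 + 8)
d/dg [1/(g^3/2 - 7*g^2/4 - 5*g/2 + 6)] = 8*(-3*g^2 + 7*g + 5)/(2*g^3 - 7*g^2 - 10*g + 24)^2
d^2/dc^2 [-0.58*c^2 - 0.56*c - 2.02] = -1.16000000000000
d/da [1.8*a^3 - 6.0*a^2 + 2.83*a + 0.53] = 5.4*a^2 - 12.0*a + 2.83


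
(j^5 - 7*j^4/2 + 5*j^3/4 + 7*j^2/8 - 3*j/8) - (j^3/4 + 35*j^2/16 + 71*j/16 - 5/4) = j^5 - 7*j^4/2 + j^3 - 21*j^2/16 - 77*j/16 + 5/4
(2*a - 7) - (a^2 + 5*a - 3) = -a^2 - 3*a - 4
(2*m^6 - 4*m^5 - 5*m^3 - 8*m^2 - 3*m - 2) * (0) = 0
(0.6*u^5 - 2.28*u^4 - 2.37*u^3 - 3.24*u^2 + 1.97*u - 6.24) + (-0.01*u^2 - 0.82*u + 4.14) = 0.6*u^5 - 2.28*u^4 - 2.37*u^3 - 3.25*u^2 + 1.15*u - 2.1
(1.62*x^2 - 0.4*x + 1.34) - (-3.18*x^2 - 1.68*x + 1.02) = 4.8*x^2 + 1.28*x + 0.32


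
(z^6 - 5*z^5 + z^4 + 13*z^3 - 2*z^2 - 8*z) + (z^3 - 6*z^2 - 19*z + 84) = z^6 - 5*z^5 + z^4 + 14*z^3 - 8*z^2 - 27*z + 84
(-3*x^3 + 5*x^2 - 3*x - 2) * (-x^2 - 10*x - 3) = 3*x^5 + 25*x^4 - 38*x^3 + 17*x^2 + 29*x + 6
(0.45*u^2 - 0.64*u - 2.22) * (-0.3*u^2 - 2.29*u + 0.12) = -0.135*u^4 - 0.8385*u^3 + 2.1856*u^2 + 5.007*u - 0.2664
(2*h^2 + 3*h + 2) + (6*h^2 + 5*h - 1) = 8*h^2 + 8*h + 1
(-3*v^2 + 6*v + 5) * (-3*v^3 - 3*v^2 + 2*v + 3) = 9*v^5 - 9*v^4 - 39*v^3 - 12*v^2 + 28*v + 15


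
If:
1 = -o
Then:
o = -1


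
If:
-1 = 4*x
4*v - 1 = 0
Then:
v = 1/4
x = -1/4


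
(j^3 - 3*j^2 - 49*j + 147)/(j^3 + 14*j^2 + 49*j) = (j^2 - 10*j + 21)/(j*(j + 7))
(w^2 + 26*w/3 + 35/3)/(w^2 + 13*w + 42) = (w + 5/3)/(w + 6)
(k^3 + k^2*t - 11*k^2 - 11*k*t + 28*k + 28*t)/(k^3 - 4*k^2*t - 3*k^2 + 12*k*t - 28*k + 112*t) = (-k^2 - k*t + 4*k + 4*t)/(-k^2 + 4*k*t - 4*k + 16*t)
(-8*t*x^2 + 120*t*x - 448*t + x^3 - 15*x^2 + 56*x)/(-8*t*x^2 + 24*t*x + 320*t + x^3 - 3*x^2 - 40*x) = (x - 7)/(x + 5)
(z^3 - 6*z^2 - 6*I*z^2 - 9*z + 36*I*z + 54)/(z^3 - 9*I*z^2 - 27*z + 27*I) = (z - 6)/(z - 3*I)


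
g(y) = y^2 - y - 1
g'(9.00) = 17.00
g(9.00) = 71.00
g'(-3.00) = -7.00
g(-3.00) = 11.00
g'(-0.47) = -1.94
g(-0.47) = -0.31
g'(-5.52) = -12.04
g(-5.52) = 34.99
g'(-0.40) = -1.80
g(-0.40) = -0.44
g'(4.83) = 8.66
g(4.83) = 17.50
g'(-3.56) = -8.12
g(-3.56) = 15.23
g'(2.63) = 4.26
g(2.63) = 3.29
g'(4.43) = 7.86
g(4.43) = 14.19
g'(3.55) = 6.10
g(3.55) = 8.05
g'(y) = 2*y - 1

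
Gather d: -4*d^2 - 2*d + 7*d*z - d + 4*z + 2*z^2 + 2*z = -4*d^2 + d*(7*z - 3) + 2*z^2 + 6*z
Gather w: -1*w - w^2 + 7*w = -w^2 + 6*w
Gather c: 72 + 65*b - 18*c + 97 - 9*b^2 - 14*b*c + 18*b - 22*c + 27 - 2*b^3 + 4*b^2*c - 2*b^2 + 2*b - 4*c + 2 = -2*b^3 - 11*b^2 + 85*b + c*(4*b^2 - 14*b - 44) + 198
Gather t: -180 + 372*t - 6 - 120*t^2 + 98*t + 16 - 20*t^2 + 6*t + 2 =-140*t^2 + 476*t - 168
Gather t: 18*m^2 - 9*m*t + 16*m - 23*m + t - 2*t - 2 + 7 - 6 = 18*m^2 - 7*m + t*(-9*m - 1) - 1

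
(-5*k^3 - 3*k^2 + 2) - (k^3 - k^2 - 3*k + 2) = -6*k^3 - 2*k^2 + 3*k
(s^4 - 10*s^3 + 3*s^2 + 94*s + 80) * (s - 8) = s^5 - 18*s^4 + 83*s^3 + 70*s^2 - 672*s - 640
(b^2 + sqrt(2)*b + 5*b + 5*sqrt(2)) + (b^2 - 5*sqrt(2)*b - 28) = 2*b^2 - 4*sqrt(2)*b + 5*b - 28 + 5*sqrt(2)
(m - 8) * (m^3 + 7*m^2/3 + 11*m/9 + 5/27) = m^4 - 17*m^3/3 - 157*m^2/9 - 259*m/27 - 40/27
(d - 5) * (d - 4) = d^2 - 9*d + 20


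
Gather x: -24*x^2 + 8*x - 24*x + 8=-24*x^2 - 16*x + 8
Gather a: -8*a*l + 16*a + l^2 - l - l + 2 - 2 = a*(16 - 8*l) + l^2 - 2*l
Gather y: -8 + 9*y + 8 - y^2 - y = -y^2 + 8*y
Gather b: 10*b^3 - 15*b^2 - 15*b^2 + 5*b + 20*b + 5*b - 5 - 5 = 10*b^3 - 30*b^2 + 30*b - 10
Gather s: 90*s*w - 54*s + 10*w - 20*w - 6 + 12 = s*(90*w - 54) - 10*w + 6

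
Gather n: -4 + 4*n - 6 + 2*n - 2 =6*n - 12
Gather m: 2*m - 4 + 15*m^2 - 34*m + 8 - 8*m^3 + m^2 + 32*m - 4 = -8*m^3 + 16*m^2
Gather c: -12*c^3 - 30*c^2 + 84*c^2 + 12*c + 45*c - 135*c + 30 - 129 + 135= -12*c^3 + 54*c^2 - 78*c + 36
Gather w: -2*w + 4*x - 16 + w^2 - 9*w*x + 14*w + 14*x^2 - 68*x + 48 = w^2 + w*(12 - 9*x) + 14*x^2 - 64*x + 32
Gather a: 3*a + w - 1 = 3*a + w - 1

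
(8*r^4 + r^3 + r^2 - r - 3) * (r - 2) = 8*r^5 - 15*r^4 - r^3 - 3*r^2 - r + 6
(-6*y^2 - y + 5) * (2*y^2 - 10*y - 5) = -12*y^4 + 58*y^3 + 50*y^2 - 45*y - 25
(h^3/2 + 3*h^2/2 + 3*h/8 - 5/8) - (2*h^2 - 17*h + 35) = h^3/2 - h^2/2 + 139*h/8 - 285/8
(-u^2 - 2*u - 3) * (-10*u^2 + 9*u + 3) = 10*u^4 + 11*u^3 + 9*u^2 - 33*u - 9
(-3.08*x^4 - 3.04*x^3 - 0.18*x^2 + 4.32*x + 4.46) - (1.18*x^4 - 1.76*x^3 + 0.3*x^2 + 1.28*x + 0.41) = -4.26*x^4 - 1.28*x^3 - 0.48*x^2 + 3.04*x + 4.05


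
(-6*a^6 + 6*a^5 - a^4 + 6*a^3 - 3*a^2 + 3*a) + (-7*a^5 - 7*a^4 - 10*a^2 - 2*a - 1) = -6*a^6 - a^5 - 8*a^4 + 6*a^3 - 13*a^2 + a - 1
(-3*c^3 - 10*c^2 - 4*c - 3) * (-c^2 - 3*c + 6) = 3*c^5 + 19*c^4 + 16*c^3 - 45*c^2 - 15*c - 18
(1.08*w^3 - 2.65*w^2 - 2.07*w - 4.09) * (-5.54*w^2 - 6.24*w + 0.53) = -5.9832*w^5 + 7.9418*w^4 + 28.5762*w^3 + 34.1709*w^2 + 24.4245*w - 2.1677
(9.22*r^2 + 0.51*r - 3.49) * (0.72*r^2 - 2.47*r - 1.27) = 6.6384*r^4 - 22.4062*r^3 - 15.4819*r^2 + 7.9726*r + 4.4323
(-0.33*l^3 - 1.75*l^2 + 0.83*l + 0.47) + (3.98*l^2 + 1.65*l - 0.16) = -0.33*l^3 + 2.23*l^2 + 2.48*l + 0.31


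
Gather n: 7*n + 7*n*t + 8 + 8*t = n*(7*t + 7) + 8*t + 8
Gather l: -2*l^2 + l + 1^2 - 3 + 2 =-2*l^2 + l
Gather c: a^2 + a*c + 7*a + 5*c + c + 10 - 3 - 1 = a^2 + 7*a + c*(a + 6) + 6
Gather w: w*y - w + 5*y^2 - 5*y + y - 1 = w*(y - 1) + 5*y^2 - 4*y - 1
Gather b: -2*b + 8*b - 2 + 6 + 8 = 6*b + 12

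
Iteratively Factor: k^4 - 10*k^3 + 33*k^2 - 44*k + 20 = (k - 2)*(k^3 - 8*k^2 + 17*k - 10) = (k - 2)*(k - 1)*(k^2 - 7*k + 10) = (k - 2)^2*(k - 1)*(k - 5)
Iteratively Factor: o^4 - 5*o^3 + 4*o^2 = (o - 1)*(o^3 - 4*o^2) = o*(o - 1)*(o^2 - 4*o) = o*(o - 4)*(o - 1)*(o)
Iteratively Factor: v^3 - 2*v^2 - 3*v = (v)*(v^2 - 2*v - 3) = v*(v - 3)*(v + 1)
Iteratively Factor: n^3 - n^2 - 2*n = (n - 2)*(n^2 + n) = n*(n - 2)*(n + 1)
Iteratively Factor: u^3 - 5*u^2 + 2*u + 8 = (u - 4)*(u^2 - u - 2) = (u - 4)*(u + 1)*(u - 2)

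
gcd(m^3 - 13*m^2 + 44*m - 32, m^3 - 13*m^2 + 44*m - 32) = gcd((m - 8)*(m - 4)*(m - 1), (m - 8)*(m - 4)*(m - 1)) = m^3 - 13*m^2 + 44*m - 32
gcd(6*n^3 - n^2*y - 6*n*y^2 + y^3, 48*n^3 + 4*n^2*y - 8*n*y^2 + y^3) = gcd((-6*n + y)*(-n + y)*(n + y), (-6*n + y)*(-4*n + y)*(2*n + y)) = -6*n + y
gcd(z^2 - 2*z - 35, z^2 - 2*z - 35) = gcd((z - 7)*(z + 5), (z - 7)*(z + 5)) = z^2 - 2*z - 35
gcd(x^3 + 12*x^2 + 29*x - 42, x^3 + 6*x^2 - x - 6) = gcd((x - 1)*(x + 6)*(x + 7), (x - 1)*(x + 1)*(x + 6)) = x^2 + 5*x - 6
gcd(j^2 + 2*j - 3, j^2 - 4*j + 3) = j - 1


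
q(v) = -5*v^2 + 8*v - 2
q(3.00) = -23.00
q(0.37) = 0.28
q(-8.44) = -425.69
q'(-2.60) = 34.00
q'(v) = 8 - 10*v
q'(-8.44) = 92.40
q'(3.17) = -23.70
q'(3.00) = -22.00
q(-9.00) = -479.00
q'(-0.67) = 14.70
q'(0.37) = 4.30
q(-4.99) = -166.42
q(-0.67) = -9.60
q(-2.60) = -56.60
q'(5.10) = -43.00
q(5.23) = -96.92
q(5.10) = -91.25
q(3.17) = -26.88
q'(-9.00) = 98.00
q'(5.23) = -44.30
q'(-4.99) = 57.90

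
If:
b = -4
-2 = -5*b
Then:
No Solution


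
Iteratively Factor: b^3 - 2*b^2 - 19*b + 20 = (b - 5)*(b^2 + 3*b - 4) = (b - 5)*(b + 4)*(b - 1)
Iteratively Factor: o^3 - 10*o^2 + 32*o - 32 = (o - 2)*(o^2 - 8*o + 16) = (o - 4)*(o - 2)*(o - 4)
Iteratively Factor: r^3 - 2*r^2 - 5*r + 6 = (r + 2)*(r^2 - 4*r + 3) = (r - 3)*(r + 2)*(r - 1)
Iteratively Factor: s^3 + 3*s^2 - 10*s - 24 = (s - 3)*(s^2 + 6*s + 8) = (s - 3)*(s + 4)*(s + 2)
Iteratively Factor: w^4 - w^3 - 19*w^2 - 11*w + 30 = (w + 3)*(w^3 - 4*w^2 - 7*w + 10) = (w - 1)*(w + 3)*(w^2 - 3*w - 10) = (w - 5)*(w - 1)*(w + 3)*(w + 2)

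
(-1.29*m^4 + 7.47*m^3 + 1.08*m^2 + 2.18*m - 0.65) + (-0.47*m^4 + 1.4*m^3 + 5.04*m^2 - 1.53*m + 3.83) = -1.76*m^4 + 8.87*m^3 + 6.12*m^2 + 0.65*m + 3.18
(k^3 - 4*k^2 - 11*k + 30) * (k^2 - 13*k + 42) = k^5 - 17*k^4 + 83*k^3 + 5*k^2 - 852*k + 1260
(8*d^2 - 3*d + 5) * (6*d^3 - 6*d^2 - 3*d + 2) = 48*d^5 - 66*d^4 + 24*d^3 - 5*d^2 - 21*d + 10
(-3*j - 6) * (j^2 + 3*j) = -3*j^3 - 15*j^2 - 18*j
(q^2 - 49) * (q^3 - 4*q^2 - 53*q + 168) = q^5 - 4*q^4 - 102*q^3 + 364*q^2 + 2597*q - 8232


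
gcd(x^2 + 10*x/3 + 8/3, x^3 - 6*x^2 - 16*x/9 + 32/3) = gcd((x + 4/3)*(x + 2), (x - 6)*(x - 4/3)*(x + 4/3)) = x + 4/3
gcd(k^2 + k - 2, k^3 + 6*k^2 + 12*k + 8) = k + 2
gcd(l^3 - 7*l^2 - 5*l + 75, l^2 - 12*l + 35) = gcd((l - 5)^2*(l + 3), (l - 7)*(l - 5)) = l - 5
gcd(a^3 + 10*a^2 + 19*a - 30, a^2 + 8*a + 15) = a + 5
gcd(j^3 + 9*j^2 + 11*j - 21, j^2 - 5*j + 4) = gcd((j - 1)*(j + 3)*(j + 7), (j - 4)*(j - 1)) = j - 1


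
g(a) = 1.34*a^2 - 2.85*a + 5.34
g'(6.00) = 13.23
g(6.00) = 36.48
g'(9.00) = 21.27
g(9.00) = 88.23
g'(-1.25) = -6.20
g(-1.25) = 11.00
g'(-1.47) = -6.79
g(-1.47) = 12.43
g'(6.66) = 15.00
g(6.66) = 45.80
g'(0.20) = -2.31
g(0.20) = 4.82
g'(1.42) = 0.96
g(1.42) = 3.99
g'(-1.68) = -7.35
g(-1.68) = 13.91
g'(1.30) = 0.63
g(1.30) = 3.90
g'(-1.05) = -5.66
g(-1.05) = 9.81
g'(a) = 2.68*a - 2.85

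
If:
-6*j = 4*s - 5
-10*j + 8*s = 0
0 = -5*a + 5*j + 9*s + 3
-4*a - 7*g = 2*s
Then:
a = 457/220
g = -1039/770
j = 5/11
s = 25/44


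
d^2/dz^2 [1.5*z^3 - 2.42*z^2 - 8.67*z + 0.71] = 9.0*z - 4.84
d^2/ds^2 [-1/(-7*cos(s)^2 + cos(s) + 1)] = (196*sin(s)^4 - 127*sin(s)^2 + 101*cos(s)/4 - 21*cos(3*s)/4 - 85)/(7*sin(s)^2 + cos(s) - 6)^3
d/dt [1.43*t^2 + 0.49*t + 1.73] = 2.86*t + 0.49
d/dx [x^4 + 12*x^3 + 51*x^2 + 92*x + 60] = 4*x^3 + 36*x^2 + 102*x + 92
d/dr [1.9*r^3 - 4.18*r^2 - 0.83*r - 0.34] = 5.7*r^2 - 8.36*r - 0.83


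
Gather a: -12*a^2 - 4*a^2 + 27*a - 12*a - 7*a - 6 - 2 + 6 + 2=-16*a^2 + 8*a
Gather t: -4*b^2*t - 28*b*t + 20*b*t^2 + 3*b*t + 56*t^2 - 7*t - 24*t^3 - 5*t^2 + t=-24*t^3 + t^2*(20*b + 51) + t*(-4*b^2 - 25*b - 6)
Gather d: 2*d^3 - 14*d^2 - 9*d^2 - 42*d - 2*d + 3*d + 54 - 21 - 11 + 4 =2*d^3 - 23*d^2 - 41*d + 26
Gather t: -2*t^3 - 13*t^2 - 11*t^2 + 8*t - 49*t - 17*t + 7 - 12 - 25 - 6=-2*t^3 - 24*t^2 - 58*t - 36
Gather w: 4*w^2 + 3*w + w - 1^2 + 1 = 4*w^2 + 4*w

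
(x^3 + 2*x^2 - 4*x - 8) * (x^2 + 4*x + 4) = x^5 + 6*x^4 + 8*x^3 - 16*x^2 - 48*x - 32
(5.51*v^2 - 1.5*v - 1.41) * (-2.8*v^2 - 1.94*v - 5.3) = -15.428*v^4 - 6.4894*v^3 - 22.345*v^2 + 10.6854*v + 7.473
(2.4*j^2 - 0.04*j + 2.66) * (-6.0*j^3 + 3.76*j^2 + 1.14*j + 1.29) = -14.4*j^5 + 9.264*j^4 - 13.3744*j^3 + 13.052*j^2 + 2.9808*j + 3.4314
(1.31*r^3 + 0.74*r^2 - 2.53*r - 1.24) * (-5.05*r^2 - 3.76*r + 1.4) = -6.6155*r^5 - 8.6626*r^4 + 11.8281*r^3 + 16.8108*r^2 + 1.1204*r - 1.736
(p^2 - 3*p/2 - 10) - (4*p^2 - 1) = -3*p^2 - 3*p/2 - 9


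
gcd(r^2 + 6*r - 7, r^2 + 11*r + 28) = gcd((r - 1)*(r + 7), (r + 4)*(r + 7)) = r + 7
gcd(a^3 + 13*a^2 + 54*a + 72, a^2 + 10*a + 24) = a^2 + 10*a + 24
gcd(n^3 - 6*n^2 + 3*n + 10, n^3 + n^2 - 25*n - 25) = n^2 - 4*n - 5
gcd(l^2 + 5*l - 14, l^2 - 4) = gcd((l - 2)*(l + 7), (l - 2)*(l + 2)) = l - 2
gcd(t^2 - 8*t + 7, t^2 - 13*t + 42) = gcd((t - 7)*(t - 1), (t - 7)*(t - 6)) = t - 7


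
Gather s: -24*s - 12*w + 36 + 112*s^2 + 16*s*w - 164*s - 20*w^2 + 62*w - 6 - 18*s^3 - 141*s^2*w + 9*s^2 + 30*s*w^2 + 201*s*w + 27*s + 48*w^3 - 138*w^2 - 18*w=-18*s^3 + s^2*(121 - 141*w) + s*(30*w^2 + 217*w - 161) + 48*w^3 - 158*w^2 + 32*w + 30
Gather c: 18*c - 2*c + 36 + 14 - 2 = 16*c + 48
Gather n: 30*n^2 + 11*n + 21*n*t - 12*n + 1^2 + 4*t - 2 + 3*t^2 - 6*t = 30*n^2 + n*(21*t - 1) + 3*t^2 - 2*t - 1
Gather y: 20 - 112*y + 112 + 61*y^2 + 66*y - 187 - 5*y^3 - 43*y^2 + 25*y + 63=-5*y^3 + 18*y^2 - 21*y + 8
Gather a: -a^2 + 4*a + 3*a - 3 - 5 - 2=-a^2 + 7*a - 10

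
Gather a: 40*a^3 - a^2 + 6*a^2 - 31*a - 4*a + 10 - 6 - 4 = 40*a^3 + 5*a^2 - 35*a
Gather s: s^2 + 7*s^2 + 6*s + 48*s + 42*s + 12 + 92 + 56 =8*s^2 + 96*s + 160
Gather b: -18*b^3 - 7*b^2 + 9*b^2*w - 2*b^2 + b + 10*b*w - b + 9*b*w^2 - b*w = -18*b^3 + b^2*(9*w - 9) + b*(9*w^2 + 9*w)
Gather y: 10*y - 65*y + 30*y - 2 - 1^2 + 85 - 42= 40 - 25*y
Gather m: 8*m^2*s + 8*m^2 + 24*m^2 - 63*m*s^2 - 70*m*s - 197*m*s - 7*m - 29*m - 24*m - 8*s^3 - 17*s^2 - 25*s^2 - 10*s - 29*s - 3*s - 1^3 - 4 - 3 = m^2*(8*s + 32) + m*(-63*s^2 - 267*s - 60) - 8*s^3 - 42*s^2 - 42*s - 8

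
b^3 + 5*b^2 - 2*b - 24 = (b - 2)*(b + 3)*(b + 4)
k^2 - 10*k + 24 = (k - 6)*(k - 4)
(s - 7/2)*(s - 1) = s^2 - 9*s/2 + 7/2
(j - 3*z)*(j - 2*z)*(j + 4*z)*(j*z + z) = j^4*z - j^3*z^2 + j^3*z - 14*j^2*z^3 - j^2*z^2 + 24*j*z^4 - 14*j*z^3 + 24*z^4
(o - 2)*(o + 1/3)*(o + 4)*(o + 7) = o^4 + 28*o^3/3 + 9*o^2 - 54*o - 56/3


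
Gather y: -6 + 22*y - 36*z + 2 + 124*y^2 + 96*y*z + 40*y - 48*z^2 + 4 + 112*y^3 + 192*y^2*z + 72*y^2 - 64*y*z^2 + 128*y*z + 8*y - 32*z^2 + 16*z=112*y^3 + y^2*(192*z + 196) + y*(-64*z^2 + 224*z + 70) - 80*z^2 - 20*z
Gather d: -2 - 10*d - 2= -10*d - 4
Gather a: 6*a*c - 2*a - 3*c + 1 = a*(6*c - 2) - 3*c + 1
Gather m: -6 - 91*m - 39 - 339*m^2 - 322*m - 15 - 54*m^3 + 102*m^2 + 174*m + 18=-54*m^3 - 237*m^2 - 239*m - 42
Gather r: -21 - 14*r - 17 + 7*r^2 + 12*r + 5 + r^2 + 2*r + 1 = 8*r^2 - 32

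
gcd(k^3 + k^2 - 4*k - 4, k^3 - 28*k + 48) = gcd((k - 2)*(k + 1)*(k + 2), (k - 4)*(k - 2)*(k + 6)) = k - 2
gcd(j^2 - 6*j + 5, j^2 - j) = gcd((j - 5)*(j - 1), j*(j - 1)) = j - 1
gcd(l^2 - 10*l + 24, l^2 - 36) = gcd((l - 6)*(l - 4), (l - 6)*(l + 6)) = l - 6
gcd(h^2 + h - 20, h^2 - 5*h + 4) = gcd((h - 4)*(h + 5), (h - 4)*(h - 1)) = h - 4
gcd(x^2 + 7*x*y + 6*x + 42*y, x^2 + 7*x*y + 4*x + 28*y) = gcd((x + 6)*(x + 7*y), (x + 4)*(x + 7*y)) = x + 7*y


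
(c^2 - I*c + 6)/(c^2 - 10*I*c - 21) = (c + 2*I)/(c - 7*I)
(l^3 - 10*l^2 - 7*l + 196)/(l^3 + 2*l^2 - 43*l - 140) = (l - 7)/(l + 5)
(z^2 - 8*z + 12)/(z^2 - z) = (z^2 - 8*z + 12)/(z*(z - 1))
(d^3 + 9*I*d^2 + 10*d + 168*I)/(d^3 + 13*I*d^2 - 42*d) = (d - 4*I)/d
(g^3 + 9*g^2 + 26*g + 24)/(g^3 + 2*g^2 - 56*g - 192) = (g^2 + 5*g + 6)/(g^2 - 2*g - 48)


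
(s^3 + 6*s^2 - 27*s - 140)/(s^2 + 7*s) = s - 1 - 20/s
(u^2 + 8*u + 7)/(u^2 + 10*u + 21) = (u + 1)/(u + 3)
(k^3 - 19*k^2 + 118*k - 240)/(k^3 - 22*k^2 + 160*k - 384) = (k - 5)/(k - 8)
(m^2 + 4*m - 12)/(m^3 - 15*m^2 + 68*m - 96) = (m^2 + 4*m - 12)/(m^3 - 15*m^2 + 68*m - 96)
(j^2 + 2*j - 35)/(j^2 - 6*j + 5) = (j + 7)/(j - 1)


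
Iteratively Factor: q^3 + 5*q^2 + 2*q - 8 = (q + 2)*(q^2 + 3*q - 4) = (q - 1)*(q + 2)*(q + 4)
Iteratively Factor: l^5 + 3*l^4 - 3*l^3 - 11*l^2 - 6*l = (l + 1)*(l^4 + 2*l^3 - 5*l^2 - 6*l) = (l + 1)^2*(l^3 + l^2 - 6*l) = (l + 1)^2*(l + 3)*(l^2 - 2*l) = (l - 2)*(l + 1)^2*(l + 3)*(l)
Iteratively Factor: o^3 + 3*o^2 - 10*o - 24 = (o - 3)*(o^2 + 6*o + 8) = (o - 3)*(o + 2)*(o + 4)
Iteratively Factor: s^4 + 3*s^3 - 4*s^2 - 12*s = (s + 3)*(s^3 - 4*s) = s*(s + 3)*(s^2 - 4) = s*(s + 2)*(s + 3)*(s - 2)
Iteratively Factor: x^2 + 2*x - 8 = (x - 2)*(x + 4)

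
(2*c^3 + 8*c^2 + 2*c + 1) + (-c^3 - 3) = c^3 + 8*c^2 + 2*c - 2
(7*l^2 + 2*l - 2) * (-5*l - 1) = -35*l^3 - 17*l^2 + 8*l + 2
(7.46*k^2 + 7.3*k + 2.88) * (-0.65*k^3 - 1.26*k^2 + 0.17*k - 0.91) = -4.849*k^5 - 14.1446*k^4 - 9.8018*k^3 - 9.1764*k^2 - 6.1534*k - 2.6208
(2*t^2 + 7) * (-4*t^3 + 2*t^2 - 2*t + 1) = -8*t^5 + 4*t^4 - 32*t^3 + 16*t^2 - 14*t + 7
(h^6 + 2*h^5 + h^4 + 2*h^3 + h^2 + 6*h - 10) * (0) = 0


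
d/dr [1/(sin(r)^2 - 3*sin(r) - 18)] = (3 - 2*sin(r))*cos(r)/((sin(r) - 6)^2*(sin(r) + 3)^2)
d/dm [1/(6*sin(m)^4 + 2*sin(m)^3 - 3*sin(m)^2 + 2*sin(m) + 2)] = 2*(-12*sin(m)^3 - 3*sin(m)^2 + 3*sin(m) - 1)*cos(m)/(6*sin(m)^4 + 2*sin(m)^3 - 3*sin(m)^2 + 2*sin(m) + 2)^2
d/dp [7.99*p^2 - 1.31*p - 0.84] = 15.98*p - 1.31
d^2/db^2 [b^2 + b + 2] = 2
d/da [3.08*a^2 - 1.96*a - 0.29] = 6.16*a - 1.96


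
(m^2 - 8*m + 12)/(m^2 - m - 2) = (m - 6)/(m + 1)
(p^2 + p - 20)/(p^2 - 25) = (p - 4)/(p - 5)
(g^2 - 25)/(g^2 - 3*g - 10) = (g + 5)/(g + 2)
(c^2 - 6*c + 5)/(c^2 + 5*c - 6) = (c - 5)/(c + 6)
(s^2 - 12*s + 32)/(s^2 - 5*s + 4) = (s - 8)/(s - 1)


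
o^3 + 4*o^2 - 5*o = o*(o - 1)*(o + 5)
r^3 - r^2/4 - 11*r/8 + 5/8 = (r - 1)*(r - 1/2)*(r + 5/4)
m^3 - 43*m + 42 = (m - 6)*(m - 1)*(m + 7)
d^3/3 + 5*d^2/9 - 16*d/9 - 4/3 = (d/3 + 1)*(d - 2)*(d + 2/3)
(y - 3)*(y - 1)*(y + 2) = y^3 - 2*y^2 - 5*y + 6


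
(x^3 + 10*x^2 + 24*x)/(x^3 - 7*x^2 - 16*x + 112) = x*(x + 6)/(x^2 - 11*x + 28)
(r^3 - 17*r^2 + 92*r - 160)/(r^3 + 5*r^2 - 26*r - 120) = (r^2 - 12*r + 32)/(r^2 + 10*r + 24)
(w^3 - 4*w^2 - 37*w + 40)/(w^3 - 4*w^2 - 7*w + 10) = (w^2 - 3*w - 40)/(w^2 - 3*w - 10)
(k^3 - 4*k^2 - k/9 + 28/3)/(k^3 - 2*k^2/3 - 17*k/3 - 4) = (k - 7/3)/(k + 1)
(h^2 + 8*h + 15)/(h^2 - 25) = (h + 3)/(h - 5)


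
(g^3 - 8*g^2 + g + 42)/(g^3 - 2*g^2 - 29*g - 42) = (g - 3)/(g + 3)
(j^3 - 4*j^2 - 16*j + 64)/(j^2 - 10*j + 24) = (j^2 - 16)/(j - 6)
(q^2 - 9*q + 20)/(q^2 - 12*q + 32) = (q - 5)/(q - 8)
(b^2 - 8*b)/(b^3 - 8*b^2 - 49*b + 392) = b/(b^2 - 49)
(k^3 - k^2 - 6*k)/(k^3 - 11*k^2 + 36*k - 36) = k*(k + 2)/(k^2 - 8*k + 12)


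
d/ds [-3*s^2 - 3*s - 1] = -6*s - 3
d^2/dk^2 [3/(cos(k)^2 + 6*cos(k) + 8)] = 3*(-8*sin(k)^4 + 12*sin(k)^2 + 141*cos(k) - 9*cos(3*k) + 108)/(2*(cos(k) + 2)^3*(cos(k) + 4)^3)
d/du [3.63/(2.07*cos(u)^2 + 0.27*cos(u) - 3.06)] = (15.0282*cos(u) + 0.9801)*sin(u)/(2.07*cos(u)^2 + 0.27*cos(u) - 3.06)^2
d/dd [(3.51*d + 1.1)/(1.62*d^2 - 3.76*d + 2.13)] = (-5.6862*d^2 - 3.564*d + 11.6123)/(2.6244*d^4 - 12.1824*d^3 + 21.0388*d^2 - 16.0176*d + 4.5369)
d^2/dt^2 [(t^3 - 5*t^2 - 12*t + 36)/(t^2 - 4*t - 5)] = 2*(-11*t^3 + 93*t^2 - 537*t + 871)/(t^6 - 12*t^5 + 33*t^4 + 56*t^3 - 165*t^2 - 300*t - 125)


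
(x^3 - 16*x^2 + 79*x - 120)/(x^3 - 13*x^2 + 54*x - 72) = (x^2 - 13*x + 40)/(x^2 - 10*x + 24)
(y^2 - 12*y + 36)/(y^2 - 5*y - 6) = (y - 6)/(y + 1)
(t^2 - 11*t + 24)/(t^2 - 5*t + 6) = (t - 8)/(t - 2)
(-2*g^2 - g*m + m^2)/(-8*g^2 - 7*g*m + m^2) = (2*g - m)/(8*g - m)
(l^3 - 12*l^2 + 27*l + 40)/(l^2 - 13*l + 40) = l + 1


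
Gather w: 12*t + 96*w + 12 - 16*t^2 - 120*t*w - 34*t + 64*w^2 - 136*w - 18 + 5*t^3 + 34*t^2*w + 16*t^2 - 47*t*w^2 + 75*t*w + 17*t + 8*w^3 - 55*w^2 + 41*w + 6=5*t^3 - 5*t + 8*w^3 + w^2*(9 - 47*t) + w*(34*t^2 - 45*t + 1)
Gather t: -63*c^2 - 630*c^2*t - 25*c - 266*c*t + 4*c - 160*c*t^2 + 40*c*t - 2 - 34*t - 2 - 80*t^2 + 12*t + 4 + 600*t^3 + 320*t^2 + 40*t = -63*c^2 - 21*c + 600*t^3 + t^2*(240 - 160*c) + t*(-630*c^2 - 226*c + 18)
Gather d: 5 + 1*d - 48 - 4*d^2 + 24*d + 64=-4*d^2 + 25*d + 21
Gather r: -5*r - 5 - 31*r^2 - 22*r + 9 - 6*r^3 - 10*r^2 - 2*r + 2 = -6*r^3 - 41*r^2 - 29*r + 6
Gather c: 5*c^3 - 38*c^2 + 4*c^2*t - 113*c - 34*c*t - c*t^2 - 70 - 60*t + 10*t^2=5*c^3 + c^2*(4*t - 38) + c*(-t^2 - 34*t - 113) + 10*t^2 - 60*t - 70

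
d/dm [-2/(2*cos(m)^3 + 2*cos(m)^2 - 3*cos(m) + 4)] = -8*(4*cos(m) + 3*cos(2*m))*sin(m)/(4*sin(m)^2 + 3*cos(m) - cos(3*m) - 12)^2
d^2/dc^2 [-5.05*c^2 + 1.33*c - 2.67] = -10.1000000000000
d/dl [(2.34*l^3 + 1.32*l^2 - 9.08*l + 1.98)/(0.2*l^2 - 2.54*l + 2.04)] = (0.468*l^4 - 11.8872*l^3 + 12.784*l^2 + 4.5936*l - 13.494)/(0.04*l^4 - 1.016*l^3 + 7.2676*l^2 - 10.3632*l + 4.1616)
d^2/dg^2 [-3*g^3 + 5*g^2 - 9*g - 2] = 10 - 18*g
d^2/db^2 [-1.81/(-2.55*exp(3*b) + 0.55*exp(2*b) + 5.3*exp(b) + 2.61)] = ((-41.5395*exp(2*b) + 3.982*exp(b) + 9.593)*(-2.55*exp(3*b) + 0.55*exp(2*b) + 5.3*exp(b) + 2.61) - 1.81*(-15.3*exp(2*b) + 2.2*exp(b) + 10.6)*(-7.65*exp(2*b) + 1.1*exp(b) + 5.3)*exp(b))*exp(b)/(-2.55*exp(3*b) + 0.55*exp(2*b) + 5.3*exp(b) + 2.61)^3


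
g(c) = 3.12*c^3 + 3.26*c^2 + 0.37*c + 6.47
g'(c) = 9.36*c^2 + 6.52*c + 0.37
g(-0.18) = 6.49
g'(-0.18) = -0.50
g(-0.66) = 6.75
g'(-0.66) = 0.14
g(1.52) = 25.52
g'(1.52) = 31.91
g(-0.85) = 6.59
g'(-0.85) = 1.59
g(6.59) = 1043.40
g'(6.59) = 449.82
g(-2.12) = -9.39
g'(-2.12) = 28.62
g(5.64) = 672.00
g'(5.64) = 334.88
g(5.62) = 665.33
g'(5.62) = 332.64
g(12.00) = 5871.71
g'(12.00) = 1426.45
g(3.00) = 121.16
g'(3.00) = 104.17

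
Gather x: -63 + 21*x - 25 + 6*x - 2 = 27*x - 90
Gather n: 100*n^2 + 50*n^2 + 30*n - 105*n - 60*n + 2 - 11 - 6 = 150*n^2 - 135*n - 15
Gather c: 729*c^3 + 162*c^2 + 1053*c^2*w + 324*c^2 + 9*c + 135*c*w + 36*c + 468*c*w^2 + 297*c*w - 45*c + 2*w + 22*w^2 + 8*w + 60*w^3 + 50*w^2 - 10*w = 729*c^3 + c^2*(1053*w + 486) + c*(468*w^2 + 432*w) + 60*w^3 + 72*w^2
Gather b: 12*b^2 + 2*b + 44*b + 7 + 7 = 12*b^2 + 46*b + 14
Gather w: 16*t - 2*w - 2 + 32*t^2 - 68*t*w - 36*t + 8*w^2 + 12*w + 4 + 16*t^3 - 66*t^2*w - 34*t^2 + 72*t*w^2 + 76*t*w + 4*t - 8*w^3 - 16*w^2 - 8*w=16*t^3 - 2*t^2 - 16*t - 8*w^3 + w^2*(72*t - 8) + w*(-66*t^2 + 8*t + 2) + 2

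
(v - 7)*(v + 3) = v^2 - 4*v - 21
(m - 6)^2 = m^2 - 12*m + 36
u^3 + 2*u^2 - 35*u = u*(u - 5)*(u + 7)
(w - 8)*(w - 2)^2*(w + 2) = w^4 - 10*w^3 + 12*w^2 + 40*w - 64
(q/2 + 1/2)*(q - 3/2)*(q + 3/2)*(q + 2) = q^4/2 + 3*q^3/2 - q^2/8 - 27*q/8 - 9/4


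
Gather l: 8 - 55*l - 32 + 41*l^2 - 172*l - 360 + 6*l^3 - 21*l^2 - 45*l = 6*l^3 + 20*l^2 - 272*l - 384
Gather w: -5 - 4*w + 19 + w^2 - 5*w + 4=w^2 - 9*w + 18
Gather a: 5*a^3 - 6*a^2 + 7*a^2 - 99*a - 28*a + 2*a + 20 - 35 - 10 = 5*a^3 + a^2 - 125*a - 25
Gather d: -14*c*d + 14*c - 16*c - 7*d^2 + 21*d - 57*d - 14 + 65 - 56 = -2*c - 7*d^2 + d*(-14*c - 36) - 5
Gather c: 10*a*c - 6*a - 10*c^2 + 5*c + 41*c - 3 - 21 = -6*a - 10*c^2 + c*(10*a + 46) - 24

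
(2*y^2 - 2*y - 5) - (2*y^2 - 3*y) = y - 5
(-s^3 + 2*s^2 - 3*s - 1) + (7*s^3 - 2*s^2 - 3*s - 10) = 6*s^3 - 6*s - 11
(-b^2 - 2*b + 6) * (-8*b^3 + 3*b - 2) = 8*b^5 + 16*b^4 - 51*b^3 - 4*b^2 + 22*b - 12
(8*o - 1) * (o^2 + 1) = 8*o^3 - o^2 + 8*o - 1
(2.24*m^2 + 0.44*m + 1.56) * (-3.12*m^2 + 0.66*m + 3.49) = -6.9888*m^4 + 0.1056*m^3 + 3.2408*m^2 + 2.5652*m + 5.4444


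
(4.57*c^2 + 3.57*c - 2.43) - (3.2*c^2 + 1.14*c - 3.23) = 1.37*c^2 + 2.43*c + 0.8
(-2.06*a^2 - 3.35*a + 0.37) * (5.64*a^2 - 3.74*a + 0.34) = -11.6184*a^4 - 11.1896*a^3 + 13.9154*a^2 - 2.5228*a + 0.1258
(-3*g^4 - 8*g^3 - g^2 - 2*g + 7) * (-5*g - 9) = 15*g^5 + 67*g^4 + 77*g^3 + 19*g^2 - 17*g - 63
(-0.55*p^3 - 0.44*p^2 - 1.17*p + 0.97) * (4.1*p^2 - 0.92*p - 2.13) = -2.255*p^5 - 1.298*p^4 - 3.2207*p^3 + 5.9906*p^2 + 1.5997*p - 2.0661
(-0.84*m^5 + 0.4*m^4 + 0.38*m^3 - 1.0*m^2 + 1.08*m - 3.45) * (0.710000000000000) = -0.5964*m^5 + 0.284*m^4 + 0.2698*m^3 - 0.71*m^2 + 0.7668*m - 2.4495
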